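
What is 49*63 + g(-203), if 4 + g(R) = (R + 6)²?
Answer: 41892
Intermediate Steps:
g(R) = -4 + (6 + R)² (g(R) = -4 + (R + 6)² = -4 + (6 + R)²)
49*63 + g(-203) = 49*63 + (-4 + (6 - 203)²) = 3087 + (-4 + (-197)²) = 3087 + (-4 + 38809) = 3087 + 38805 = 41892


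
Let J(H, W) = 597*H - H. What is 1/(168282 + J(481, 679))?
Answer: 1/454958 ≈ 2.1980e-6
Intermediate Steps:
J(H, W) = 596*H
1/(168282 + J(481, 679)) = 1/(168282 + 596*481) = 1/(168282 + 286676) = 1/454958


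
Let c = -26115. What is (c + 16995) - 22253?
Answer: -31373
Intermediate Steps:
(c + 16995) - 22253 = (-26115 + 16995) - 22253 = -9120 - 22253 = -31373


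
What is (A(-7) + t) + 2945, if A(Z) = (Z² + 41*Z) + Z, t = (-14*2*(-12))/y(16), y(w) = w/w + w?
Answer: 46236/17 ≈ 2719.8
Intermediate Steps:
y(w) = 1 + w
t = 336/17 (t = (-14*2*(-12))/(1 + 16) = -28*(-12)/17 = 336*(1/17) = 336/17 ≈ 19.765)
A(Z) = Z² + 42*Z
(A(-7) + t) + 2945 = (-7*(42 - 7) + 336/17) + 2945 = (-7*35 + 336/17) + 2945 = (-245 + 336/17) + 2945 = -3829/17 + 2945 = 46236/17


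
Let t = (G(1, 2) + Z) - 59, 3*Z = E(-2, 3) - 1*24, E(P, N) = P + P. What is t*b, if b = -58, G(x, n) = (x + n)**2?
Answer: 10324/3 ≈ 3441.3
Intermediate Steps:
E(P, N) = 2*P
G(x, n) = (n + x)**2
Z = -28/3 (Z = (2*(-2) - 1*24)/3 = (-4 - 24)/3 = (1/3)*(-28) = -28/3 ≈ -9.3333)
t = -178/3 (t = ((2 + 1)**2 - 28/3) - 59 = (3**2 - 28/3) - 59 = (9 - 28/3) - 59 = -1/3 - 59 = -178/3 ≈ -59.333)
t*b = -178/3*(-58) = 10324/3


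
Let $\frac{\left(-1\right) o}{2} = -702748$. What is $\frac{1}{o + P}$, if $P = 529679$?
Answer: $\frac{1}{1935175} \approx 5.1675 \cdot 10^{-7}$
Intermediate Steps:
$o = 1405496$ ($o = \left(-2\right) \left(-702748\right) = 1405496$)
$\frac{1}{o + P} = \frac{1}{1405496 + 529679} = \frac{1}{1935175}$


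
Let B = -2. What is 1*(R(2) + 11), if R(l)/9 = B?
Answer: -7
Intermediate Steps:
R(l) = -18 (R(l) = 9*(-2) = -18)
1*(R(2) + 11) = 1*(-18 + 11) = 1*(-7) = -7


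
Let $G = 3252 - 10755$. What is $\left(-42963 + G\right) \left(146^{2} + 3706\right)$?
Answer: $-1262760252$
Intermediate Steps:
$G = -7503$ ($G = 3252 - 10755 = -7503$)
$\left(-42963 + G\right) \left(146^{2} + 3706\right) = \left(-42963 - 7503\right) \left(146^{2} + 3706\right) = - 50466 \left(21316 + 3706\right) = \left(-50466\right) 25022 = -1262760252$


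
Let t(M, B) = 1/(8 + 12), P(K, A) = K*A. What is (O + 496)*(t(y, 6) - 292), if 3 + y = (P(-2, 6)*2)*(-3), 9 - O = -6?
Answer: -2983729/20 ≈ -1.4919e+5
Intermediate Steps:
O = 15 (O = 9 - 1*(-6) = 9 + 6 = 15)
P(K, A) = A*K
y = 69 (y = -3 + ((6*(-2))*2)*(-3) = -3 - 12*2*(-3) = -3 - 24*(-3) = -3 + 72 = 69)
t(M, B) = 1/20
(O + 496)*(t(y, 6) - 292) = (15 + 496)*(1/20 - 292) = 511*(-5839/20) = -2983729/20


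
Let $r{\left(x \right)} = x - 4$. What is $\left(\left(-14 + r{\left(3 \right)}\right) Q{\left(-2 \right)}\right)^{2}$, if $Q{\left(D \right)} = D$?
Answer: $900$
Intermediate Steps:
$r{\left(x \right)} = -4 + x$
$\left(\left(-14 + r{\left(3 \right)}\right) Q{\left(-2 \right)}\right)^{2} = \left(\left(-14 + \left(-4 + 3\right)\right) \left(-2\right)\right)^{2} = \left(\left(-14 - 1\right) \left(-2\right)\right)^{2} = \left(\left(-15\right) \left(-2\right)\right)^{2} = 30^{2} = 900$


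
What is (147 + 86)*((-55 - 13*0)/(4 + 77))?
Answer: -12815/81 ≈ -158.21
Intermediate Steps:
(147 + 86)*((-55 - 13*0)/(4 + 77)) = 233*((-55 + 0)/81) = 233*(-55*1/81) = 233*(-55/81) = -12815/81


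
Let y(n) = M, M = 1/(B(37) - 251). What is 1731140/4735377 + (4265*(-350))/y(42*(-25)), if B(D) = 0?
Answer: 1774252239935390/4735377 ≈ 3.7468e+8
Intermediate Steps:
M = -1/251 (M = 1/(0 - 251) = 1/(-251) = -1/251 ≈ -0.0039841)
y(n) = -1/251
1731140/4735377 + (4265*(-350))/y(42*(-25)) = 1731140/4735377 + (4265*(-350))/(-1/251) = 1731140*(1/4735377) - 1492750*(-251) = 1731140/4735377 + 374680250 = 1774252239935390/4735377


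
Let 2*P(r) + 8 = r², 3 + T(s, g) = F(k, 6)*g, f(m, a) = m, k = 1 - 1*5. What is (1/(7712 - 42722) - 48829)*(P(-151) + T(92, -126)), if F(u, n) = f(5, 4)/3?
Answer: -38236460109797/70020 ≈ -5.4608e+8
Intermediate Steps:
k = -4 (k = 1 - 5 = -4)
F(u, n) = 5/3
T(s, g) = -3 + 5*g/3
P(r) = -4 + r²/2
(1/(7712 - 42722) - 48829)*(P(-151) + T(92, -126)) = (1/(7712 - 42722) - 48829)*((-4 + (½)*(-151)²) + (-3 + (5/3)*(-126))) = (1/(-35010) - 48829)*((-4 + (½)*22801) + (-3 - 210)) = (-1/35010 - 48829)*((-4 + 22801/2) - 213) = -1709503291*(22793/2 - 213)/35010 = -1709503291/35010*22367/2 = -38236460109797/70020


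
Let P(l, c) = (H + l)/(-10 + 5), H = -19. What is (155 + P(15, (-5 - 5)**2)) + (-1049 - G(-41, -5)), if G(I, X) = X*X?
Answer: -4591/5 ≈ -918.20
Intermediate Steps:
G(I, X) = X**2
P(l, c) = 19/5 - l/5 (P(l, c) = (-19 + l)/(-10 + 5) = (-19 + l)/(-5) = (-19 + l)*(-1/5) = 19/5 - l/5)
(155 + P(15, (-5 - 5)**2)) + (-1049 - G(-41, -5)) = (155 + (19/5 - 1/5*15)) + (-1049 - 1*(-5)**2) = (155 + (19/5 - 3)) + (-1049 - 1*25) = (155 + 4/5) + (-1049 - 25) = 779/5 - 1074 = -4591/5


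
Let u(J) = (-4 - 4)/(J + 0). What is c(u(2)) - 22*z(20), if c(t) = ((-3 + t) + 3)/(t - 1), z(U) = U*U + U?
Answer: -46196/5 ≈ -9239.2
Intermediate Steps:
u(J) = -8/J
z(U) = U + U² (z(U) = U² + U = U + U²)
c(t) = t/(-1 + t)
c(u(2)) - 22*z(20) = (-8/2)/(-1 - 8/2) - 440*(1 + 20) = (-8*½)/(-1 - 8*½) - 440*21 = -4/(-1 - 4) - 22*420 = -4/(-5) - 9240 = -4*(-⅕) - 9240 = ⅘ - 9240 = -46196/5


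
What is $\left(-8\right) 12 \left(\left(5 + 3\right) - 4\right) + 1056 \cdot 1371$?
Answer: $1447392$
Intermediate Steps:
$\left(-8\right) 12 \left(\left(5 + 3\right) - 4\right) + 1056 \cdot 1371 = - 96 \left(8 - 4\right) + 1447776 = \left(-96\right) 4 + 1447776 = -384 + 1447776 = 1447392$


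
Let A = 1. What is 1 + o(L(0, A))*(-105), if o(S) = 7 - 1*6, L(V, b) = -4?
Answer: -104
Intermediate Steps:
o(S) = 1 (o(S) = 7 - 6 = 1)
1 + o(L(0, A))*(-105) = 1 + 1*(-105) = 1 - 105 = -104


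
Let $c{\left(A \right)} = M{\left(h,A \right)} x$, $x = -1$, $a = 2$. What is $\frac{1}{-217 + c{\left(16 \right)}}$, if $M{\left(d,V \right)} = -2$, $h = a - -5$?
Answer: $- \frac{1}{215} \approx -0.0046512$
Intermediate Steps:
$h = 7$ ($h = 2 - -5 = 2 + 5 = 7$)
$c{\left(A \right)} = 2$ ($c{\left(A \right)} = \left(-2\right) \left(-1\right) = 2$)
$\frac{1}{-217 + c{\left(16 \right)}} = \frac{1}{-217 + 2} = \frac{1}{-215} = - \frac{1}{215}$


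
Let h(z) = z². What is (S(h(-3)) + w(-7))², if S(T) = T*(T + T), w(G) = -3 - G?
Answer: 27556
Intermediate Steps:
S(T) = 2*T² (S(T) = T*(2*T) = 2*T²)
(S(h(-3)) + w(-7))² = (2*((-3)²)² + (-3 - 1*(-7)))² = (2*9² + (-3 + 7))² = (2*81 + 4)² = (162 + 4)² = 166² = 27556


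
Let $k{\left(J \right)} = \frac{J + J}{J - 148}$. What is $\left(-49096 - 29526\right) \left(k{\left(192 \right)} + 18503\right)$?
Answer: $- \frac{16009719238}{11} \approx -1.4554 \cdot 10^{9}$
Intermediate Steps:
$k{\left(J \right)} = \frac{2 J}{-148 + J}$
$\left(-49096 - 29526\right) \left(k{\left(192 \right)} + 18503\right) = \left(-49096 - 29526\right) \left(2 \cdot 192 \frac{1}{-148 + 192} + 18503\right) = - 78622 \left(2 \cdot 192 \cdot \frac{1}{44} + 18503\right) = - 78622 \left(\frac{96}{11} + 18503\right) = \left(-78622\right) \frac{203629}{11} = - \frac{16009719238}{11}$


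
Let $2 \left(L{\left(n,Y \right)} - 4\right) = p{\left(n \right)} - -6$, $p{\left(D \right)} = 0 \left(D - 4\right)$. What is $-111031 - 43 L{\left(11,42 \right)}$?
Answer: $-111332$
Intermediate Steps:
$p{\left(D \right)} = 0$ ($p{\left(D \right)} = 0 \left(-4 + D\right) = 0$)
$L{\left(n,Y \right)} = 7$ ($L{\left(n,Y \right)} = 4 + \frac{0 - -6}{2} = 4 + \frac{0 + 6}{2} = 4 + \frac{1}{2} \cdot 6 = 4 + 3 = 7$)
$-111031 - 43 L{\left(11,42 \right)} = -111031 - 301 = -111332$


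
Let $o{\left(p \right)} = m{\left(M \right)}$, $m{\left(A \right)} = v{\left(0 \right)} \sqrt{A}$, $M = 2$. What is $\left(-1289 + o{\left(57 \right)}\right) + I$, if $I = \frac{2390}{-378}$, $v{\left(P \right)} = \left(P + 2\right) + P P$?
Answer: $- \frac{244816}{189} + 2 \sqrt{2} \approx -1292.5$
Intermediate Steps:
$v{\left(P \right)} = 2 + P + P^{2}$ ($v{\left(P \right)} = \left(2 + P\right) + P^{2} = 2 + P + P^{2}$)
$m{\left(A \right)} = 2 \sqrt{A}$ ($m{\left(A \right)} = \left(2 + 0 + 0^{2}\right) \sqrt{A} = \left(2 + 0 + 0\right) \sqrt{A} = 2 \sqrt{A}$)
$I = - \frac{1195}{189}$ ($I = 2390 \left(- \frac{1}{378}\right) = - \frac{1195}{189} \approx -6.3228$)
$o{\left(p \right)} = 2 \sqrt{2}$
$\left(-1289 + o{\left(57 \right)}\right) + I = \left(-1289 + 2 \sqrt{2}\right) - \frac{1195}{189} = - \frac{244816}{189} + 2 \sqrt{2}$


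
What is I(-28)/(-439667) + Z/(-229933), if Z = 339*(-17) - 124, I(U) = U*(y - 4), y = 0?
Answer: 2562567133/101093952311 ≈ 0.025348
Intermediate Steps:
I(U) = -4*U (I(U) = U*(0 - 4) = U*(-4) = -4*U)
Z = -5887 (Z = -5763 - 124 = -5887)
I(-28)/(-439667) + Z/(-229933) = -4*(-28)/(-439667) - 5887/(-229933) = 112*(-1/439667) - 5887*(-1/229933) = -112/439667 + 5887/229933 = 2562567133/101093952311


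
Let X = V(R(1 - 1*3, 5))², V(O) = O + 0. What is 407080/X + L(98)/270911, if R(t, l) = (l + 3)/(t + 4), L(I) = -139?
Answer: 99174863/3898 ≈ 25443.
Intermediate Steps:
R(t, l) = (3 + l)/(4 + t)
V(O) = O
X = 16 (X = ((3 + 5)/(4 + (1 - 1*3)))² = (8/(4 + (1 - 3)))² = (8/(4 - 2))² = (8/2)² = ((½)*8)² = 4² = 16)
407080/X + L(98)/270911 = 407080/16 - 139/270911 = 407080*(1/16) - 139*1/270911 = 50885/2 - 1/1949 = 99174863/3898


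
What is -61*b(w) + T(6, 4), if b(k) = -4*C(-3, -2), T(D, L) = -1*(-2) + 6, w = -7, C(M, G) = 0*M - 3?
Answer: -724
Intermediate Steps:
C(M, G) = -3 (C(M, G) = 0 - 3 = -3)
T(D, L) = 8 (T(D, L) = 2 + 6 = 8)
b(k) = 12 (b(k) = -4*(-3) = 12)
-61*b(w) + T(6, 4) = -61*12 + 8 = -732 + 8 = -724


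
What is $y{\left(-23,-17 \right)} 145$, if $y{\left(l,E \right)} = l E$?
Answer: $56695$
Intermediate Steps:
$y{\left(l,E \right)} = E l$
$y{\left(-23,-17 \right)} 145 = \left(-17\right) \left(-23\right) 145 = 391 \cdot 145 = 56695$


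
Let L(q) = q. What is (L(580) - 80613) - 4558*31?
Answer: -221331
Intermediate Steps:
(L(580) - 80613) - 4558*31 = (580 - 80613) - 4558*31 = -80033 - 141298 = -221331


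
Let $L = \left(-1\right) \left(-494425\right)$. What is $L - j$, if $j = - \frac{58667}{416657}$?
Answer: $\frac{206005695892}{416657} \approx 4.9443 \cdot 10^{5}$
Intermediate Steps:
$L = 494425$
$j = - \frac{58667}{416657}$ ($j = \left(-58667\right) \frac{1}{416657} = - \frac{58667}{416657} \approx -0.1408$)
$L - j = 494425 - - \frac{58667}{416657} = 494425 + \frac{58667}{416657} = \frac{206005695892}{416657}$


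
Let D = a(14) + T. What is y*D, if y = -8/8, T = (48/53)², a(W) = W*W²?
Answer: -7710200/2809 ≈ -2744.8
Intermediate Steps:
a(W) = W³
T = 2304/2809 (T = (48*(1/53))² = (48/53)² = 2304/2809 ≈ 0.82022)
y = -1 (y = -8*⅛ = -1)
D = 7710200/2809 (D = 14³ + 2304/2809 = 2744 + 2304/2809 = 7710200/2809 ≈ 2744.8)
y*D = -1*7710200/2809 = -7710200/2809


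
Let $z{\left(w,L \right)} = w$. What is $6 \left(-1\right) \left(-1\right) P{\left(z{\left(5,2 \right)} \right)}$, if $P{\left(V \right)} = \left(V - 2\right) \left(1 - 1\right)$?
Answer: $0$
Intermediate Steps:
$P{\left(V \right)} = 0$ ($P{\left(V \right)} = \left(-2 + V\right) 0 = 0$)
$6 \left(-1\right) \left(-1\right) P{\left(z{\left(5,2 \right)} \right)} = 6 \left(-1\right) \left(-1\right) 0 = \left(-6\right) \left(-1\right) 0 = 6 \cdot 0 = 0$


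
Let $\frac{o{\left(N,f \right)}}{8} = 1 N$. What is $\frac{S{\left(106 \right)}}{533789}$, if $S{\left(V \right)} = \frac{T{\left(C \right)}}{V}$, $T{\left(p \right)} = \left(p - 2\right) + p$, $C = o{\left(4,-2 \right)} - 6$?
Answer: $\frac{25}{28290817} \approx 8.8368 \cdot 10^{-7}$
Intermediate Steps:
$o{\left(N,f \right)} = 8 N$ ($o{\left(N,f \right)} = 8 \cdot 1 N = 8 N$)
$C = 26$ ($C = 8 \cdot 4 - 6 = 32 - 6 = 26$)
$T{\left(p \right)} = -2 + 2 p$ ($T{\left(p \right)} = \left(-2 + p\right) + p = -2 + 2 p$)
$S{\left(V \right)} = \frac{50}{V}$ ($S{\left(V \right)} = \frac{-2 + 2 \cdot 26}{V} = \frac{-2 + 52}{V} = \frac{50}{V}$)
$\frac{S{\left(106 \right)}}{533789} = \frac{50 \cdot \frac{1}{106}}{533789} = 50 \cdot \frac{1}{106} \cdot \frac{1}{533789} = \frac{25}{53} \cdot \frac{1}{533789} = \frac{25}{28290817}$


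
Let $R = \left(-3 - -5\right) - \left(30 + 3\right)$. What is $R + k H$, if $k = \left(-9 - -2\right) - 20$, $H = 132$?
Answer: $-3595$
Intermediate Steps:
$R = -31$ ($R = \left(-3 + 5\right) - 33 = 2 - 33 = -31$)
$k = -27$ ($k = \left(-9 + 2\right) - 20 = -7 - 20 = -27$)
$R + k H = -31 - 3564 = -3595$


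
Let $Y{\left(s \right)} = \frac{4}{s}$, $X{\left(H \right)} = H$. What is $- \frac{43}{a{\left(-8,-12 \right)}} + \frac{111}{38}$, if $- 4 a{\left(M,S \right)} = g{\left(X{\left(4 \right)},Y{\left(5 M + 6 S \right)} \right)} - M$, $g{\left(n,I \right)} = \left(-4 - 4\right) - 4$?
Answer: $- \frac{1523}{38} \approx -40.079$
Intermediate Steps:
$g{\left(n,I \right)} = -12$ ($g{\left(n,I \right)} = -8 - 4 = -12$)
$a{\left(M,S \right)} = 3 + \frac{M}{4}$ ($a{\left(M,S \right)} = - \frac{-12 - M}{4} = 3 + \frac{M}{4}$)
$- \frac{43}{a{\left(-8,-12 \right)}} + \frac{111}{38} = - \frac{43}{3 + \frac{1}{4} \left(-8\right)} + \frac{111}{38} = - \frac{43}{3 - 2} + 111 \cdot \frac{1}{38} = - \frac{43}{1} + \frac{111}{38} = \left(-43\right) 1 + \frac{111}{38} = -43 + \frac{111}{38} = - \frac{1523}{38}$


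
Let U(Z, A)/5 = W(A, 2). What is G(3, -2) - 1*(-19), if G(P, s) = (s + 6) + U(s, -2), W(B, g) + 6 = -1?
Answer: -12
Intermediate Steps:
W(B, g) = -7 (W(B, g) = -6 - 1 = -7)
U(Z, A) = -35 (U(Z, A) = 5*(-7) = -35)
G(P, s) = -29 + s (G(P, s) = (s + 6) - 35 = (6 + s) - 35 = -29 + s)
G(3, -2) - 1*(-19) = (-29 - 2) - 1*(-19) = -31 + 19 = -12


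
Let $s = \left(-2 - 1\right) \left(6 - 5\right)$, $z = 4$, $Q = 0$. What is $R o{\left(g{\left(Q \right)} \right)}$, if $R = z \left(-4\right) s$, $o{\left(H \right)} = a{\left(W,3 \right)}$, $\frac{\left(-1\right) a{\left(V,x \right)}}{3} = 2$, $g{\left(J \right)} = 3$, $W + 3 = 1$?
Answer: $-288$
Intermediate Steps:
$W = -2$ ($W = -3 + 1 = -2$)
$a{\left(V,x \right)} = -6$ ($a{\left(V,x \right)} = \left(-3\right) 2 = -6$)
$s = -3$ ($s = \left(-3\right) 1 = -3$)
$o{\left(H \right)} = -6$
$R = 48$ ($R = 4 \left(-4\right) \left(-3\right) = \left(-16\right) \left(-3\right) = 48$)
$R o{\left(g{\left(Q \right)} \right)} = 48 \left(-6\right) = -288$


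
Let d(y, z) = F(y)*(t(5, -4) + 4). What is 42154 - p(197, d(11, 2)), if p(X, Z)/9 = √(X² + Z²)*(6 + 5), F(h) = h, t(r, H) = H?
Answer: 22651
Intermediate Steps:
d(y, z) = 0 (d(y, z) = y*(-4 + 4) = y*0 = 0)
p(X, Z) = 99*√(X² + Z²) (p(X, Z) = 9*(√(X² + Z²)*(6 + 5)) = 9*(√(X² + Z²)*11) = 9*(11*√(X² + Z²)) = 99*√(X² + Z²))
42154 - p(197, d(11, 2)) = 42154 - 99*√(197² + 0²) = 42154 - 99*√(38809 + 0) = 42154 - 99*√38809 = 42154 - 99*197 = 42154 - 1*19503 = 42154 - 19503 = 22651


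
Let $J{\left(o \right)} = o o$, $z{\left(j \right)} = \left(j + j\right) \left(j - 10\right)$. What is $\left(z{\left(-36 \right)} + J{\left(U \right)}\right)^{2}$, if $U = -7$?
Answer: $11296321$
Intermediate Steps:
$z{\left(j \right)} = 2 j \left(-10 + j\right)$
$J{\left(o \right)} = o^{2}$
$\left(z{\left(-36 \right)} + J{\left(U \right)}\right)^{2} = \left(2 \left(-36\right) \left(-10 - 36\right) + \left(-7\right)^{2}\right)^{2} = \left(2 \left(-36\right) \left(-46\right) + 49\right)^{2} = \left(3312 + 49\right)^{2} = 3361^{2} = 11296321$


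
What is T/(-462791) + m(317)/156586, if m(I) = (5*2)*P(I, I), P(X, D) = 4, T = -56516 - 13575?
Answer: 46192357/304481477 ≈ 0.15171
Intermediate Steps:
T = -70091
m(I) = 40 (m(I) = (5*2)*4 = 10*4 = 40)
T/(-462791) + m(317)/156586 = -70091/(-462791) + 40/156586 = -70091*(-1/462791) + 40*(1/156586) = 589/3889 + 20/78293 = 46192357/304481477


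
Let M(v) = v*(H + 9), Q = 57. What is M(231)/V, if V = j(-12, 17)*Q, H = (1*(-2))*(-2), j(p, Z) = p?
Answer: -1001/228 ≈ -4.3904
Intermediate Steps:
H = 4 (H = -2*(-2) = 4)
M(v) = 13*v (M(v) = v*(4 + 9) = v*13 = 13*v)
V = -684 (V = -12*57 = -684)
M(231)/V = (13*231)/(-684) = 3003*(-1/684) = -1001/228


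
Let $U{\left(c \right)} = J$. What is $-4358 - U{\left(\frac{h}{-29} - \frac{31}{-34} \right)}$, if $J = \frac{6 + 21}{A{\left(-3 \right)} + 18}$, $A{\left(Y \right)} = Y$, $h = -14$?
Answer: $- \frac{21799}{5} \approx -4359.8$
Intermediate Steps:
$J = \frac{9}{5}$ ($J = \frac{6 + 21}{-3 + 18} = \frac{27}{15} = 27 \cdot \frac{1}{15} = \frac{9}{5} \approx 1.8$)
$U{\left(c \right)} = \frac{9}{5}$
$-4358 - U{\left(\frac{h}{-29} - \frac{31}{-34} \right)} = -4358 - \frac{9}{5} = - \frac{21799}{5}$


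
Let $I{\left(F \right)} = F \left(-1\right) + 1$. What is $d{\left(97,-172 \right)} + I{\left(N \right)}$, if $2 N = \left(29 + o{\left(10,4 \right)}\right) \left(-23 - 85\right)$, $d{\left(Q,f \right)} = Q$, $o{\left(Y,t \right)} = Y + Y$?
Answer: $2744$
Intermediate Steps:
$o{\left(Y,t \right)} = 2 Y$
$N = -2646$ ($N = \frac{\left(29 + 2 \cdot 10\right) \left(-23 - 85\right)}{2} = \frac{\left(29 + 20\right) \left(-108\right)}{2} = \frac{49 \left(-108\right)}{2} = \frac{1}{2} \left(-5292\right) = -2646$)
$I{\left(F \right)} = 1 - F$ ($I{\left(F \right)} = - F + 1 = 1 - F$)
$d{\left(97,-172 \right)} + I{\left(N \right)} = 97 + \left(1 - -2646\right) = 97 + \left(1 + 2646\right) = 97 + 2647 = 2744$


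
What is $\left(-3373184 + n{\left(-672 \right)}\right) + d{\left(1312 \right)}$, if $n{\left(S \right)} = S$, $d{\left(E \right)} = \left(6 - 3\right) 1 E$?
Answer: $-3369920$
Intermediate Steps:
$d{\left(E \right)} = 3 E$ ($d{\left(E \right)} = \left(6 - 3\right) 1 E = 3 \cdot 1 E = 3 E$)
$\left(-3373184 + n{\left(-672 \right)}\right) + d{\left(1312 \right)} = \left(-3373184 - 672\right) + 3 \cdot 1312 = -3373856 + 3936 = -3369920$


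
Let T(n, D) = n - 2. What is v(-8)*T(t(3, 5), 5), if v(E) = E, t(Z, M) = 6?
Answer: -32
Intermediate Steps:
T(n, D) = -2 + n
v(-8)*T(t(3, 5), 5) = -8*(-2 + 6) = -8*4 = -32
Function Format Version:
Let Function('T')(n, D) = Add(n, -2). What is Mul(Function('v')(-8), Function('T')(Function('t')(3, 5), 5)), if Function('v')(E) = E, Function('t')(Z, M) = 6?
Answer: -32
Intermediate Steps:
Function('T')(n, D) = Add(-2, n)
Mul(Function('v')(-8), Function('T')(Function('t')(3, 5), 5)) = Mul(-8, Add(-2, 6)) = Mul(-8, 4) = -32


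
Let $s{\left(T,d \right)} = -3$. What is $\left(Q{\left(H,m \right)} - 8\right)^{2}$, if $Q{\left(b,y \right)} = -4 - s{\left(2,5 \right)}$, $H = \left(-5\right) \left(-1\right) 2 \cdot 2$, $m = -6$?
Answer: $81$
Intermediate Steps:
$H = 20$ ($H = 5 \cdot 4 = 20$)
$Q{\left(b,y \right)} = -1$ ($Q{\left(b,y \right)} = -4 - -3 = -4 + 3 = -1$)
$\left(Q{\left(H,m \right)} - 8\right)^{2} = \left(-1 - 8\right)^{2} = \left(-9\right)^{2} = 81$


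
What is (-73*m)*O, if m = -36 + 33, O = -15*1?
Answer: -3285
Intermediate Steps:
O = -15
m = -3
(-73*m)*O = -73*(-3)*(-15) = 219*(-15) = -3285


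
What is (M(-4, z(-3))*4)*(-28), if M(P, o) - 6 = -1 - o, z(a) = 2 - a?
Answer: 0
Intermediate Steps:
M(P, o) = 5 - o (M(P, o) = 6 + (-1 - o) = 5 - o)
(M(-4, z(-3))*4)*(-28) = ((5 - (2 - 1*(-3)))*4)*(-28) = ((5 - (2 + 3))*4)*(-28) = ((5 - 1*5)*4)*(-28) = ((5 - 5)*4)*(-28) = (0*4)*(-28) = 0*(-28) = 0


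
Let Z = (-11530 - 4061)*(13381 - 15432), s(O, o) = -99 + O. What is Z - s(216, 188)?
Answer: 31977024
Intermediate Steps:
Z = 31977141 (Z = -15591*(-2051) = 31977141)
Z - s(216, 188) = 31977141 - (-99 + 216) = 31977141 - 1*117 = 31977141 - 117 = 31977024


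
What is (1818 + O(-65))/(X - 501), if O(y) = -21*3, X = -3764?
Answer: -351/853 ≈ -0.41149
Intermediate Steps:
O(y) = -63
(1818 + O(-65))/(X - 501) = (1818 - 63)/(-3764 - 501) = 1755/(-4265) = 1755*(-1/4265) = -351/853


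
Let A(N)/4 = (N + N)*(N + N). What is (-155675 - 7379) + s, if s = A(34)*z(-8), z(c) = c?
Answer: -311022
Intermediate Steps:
A(N) = 16*N² (A(N) = 4*((N + N)*(N + N)) = 4*((2*N)*(2*N)) = 4*(4*N²) = 16*N²)
s = -147968 (s = (16*34²)*(-8) = (16*1156)*(-8) = 18496*(-8) = -147968)
(-155675 - 7379) + s = (-155675 - 7379) - 147968 = -163054 - 147968 = -311022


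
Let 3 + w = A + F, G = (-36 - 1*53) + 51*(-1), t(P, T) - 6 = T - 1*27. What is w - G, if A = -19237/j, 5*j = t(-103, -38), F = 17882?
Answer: 1159306/59 ≈ 19649.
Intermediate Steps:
t(P, T) = -21 + T (t(P, T) = 6 + (T - 1*27) = 6 + (T - 27) = 6 + (-27 + T) = -21 + T)
j = -59/5 (j = (-21 - 38)/5 = (1/5)*(-59) = -59/5 ≈ -11.800)
A = 96185/59 (A = -19237/(-59/5) = -19237*(-5/59) = 96185/59 ≈ 1630.3)
G = -140 (G = (-36 - 53) - 51 = -89 - 51 = -140)
w = 1151046/59 (w = -3 + (96185/59 + 17882) = -3 + 1151223/59 = 1151046/59 ≈ 19509.)
w - G = 1151046/59 - 1*(-140) = 1151046/59 + 140 = 1159306/59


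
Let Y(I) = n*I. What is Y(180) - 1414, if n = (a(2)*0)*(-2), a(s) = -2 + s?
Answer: -1414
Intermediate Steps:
n = 0 (n = ((-2 + 2)*0)*(-2) = (0*0)*(-2) = 0*(-2) = 0)
Y(I) = 0 (Y(I) = 0*I = 0)
Y(180) - 1414 = 0 - 1414 = -1414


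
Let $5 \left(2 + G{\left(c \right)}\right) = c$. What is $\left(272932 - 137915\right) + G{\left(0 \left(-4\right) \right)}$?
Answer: $135015$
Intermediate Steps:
$G{\left(c \right)} = -2 + \frac{c}{5}$
$\left(272932 - 137915\right) + G{\left(0 \left(-4\right) \right)} = \left(272932 - 137915\right) - \left(2 - \frac{0 \left(-4\right)}{5}\right) = 135017 + \left(-2 + \frac{1}{5} \cdot 0\right) = 135017 + \left(-2 + 0\right) = 135017 - 2 = 135015$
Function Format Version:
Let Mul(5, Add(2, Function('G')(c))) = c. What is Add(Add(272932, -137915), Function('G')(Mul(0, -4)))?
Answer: 135015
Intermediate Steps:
Function('G')(c) = Add(-2, Mul(Rational(1, 5), c))
Add(Add(272932, -137915), Function('G')(Mul(0, -4))) = Add(Add(272932, -137915), Add(-2, Mul(Rational(1, 5), Mul(0, -4)))) = Add(135017, Add(-2, Mul(Rational(1, 5), 0))) = Add(135017, Add(-2, 0)) = Add(135017, -2) = 135015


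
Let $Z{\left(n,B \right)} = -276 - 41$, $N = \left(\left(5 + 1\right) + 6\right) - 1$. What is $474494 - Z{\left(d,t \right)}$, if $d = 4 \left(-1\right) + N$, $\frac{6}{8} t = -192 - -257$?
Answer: $474811$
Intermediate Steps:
$N = 11$ ($N = \left(6 + 6\right) - 1 = 12 - 1 = 11$)
$t = \frac{260}{3}$ ($t = \frac{4 \left(-192 - -257\right)}{3} = \frac{4 \left(-192 + 257\right)}{3} = \frac{4}{3} \cdot 65 = \frac{260}{3} \approx 86.667$)
$d = 7$ ($d = 4 \left(-1\right) + 11 = -4 + 11 = 7$)
$Z{\left(n,B \right)} = -317$
$474494 - Z{\left(d,t \right)} = 474494 - -317 = 474494 + 317 = 474811$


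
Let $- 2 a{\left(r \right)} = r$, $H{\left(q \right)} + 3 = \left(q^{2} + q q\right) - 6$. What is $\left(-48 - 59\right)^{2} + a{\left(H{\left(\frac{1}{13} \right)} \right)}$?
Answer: $\frac{3871281}{338} \approx 11454.0$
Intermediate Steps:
$H{\left(q \right)} = -9 + 2 q^{2}$ ($H{\left(q \right)} = -3 - \left(6 - q^{2} - q q\right) = -3 + \left(\left(q^{2} + q^{2}\right) - 6\right) = -3 + \left(2 q^{2} - 6\right) = -3 + \left(-6 + 2 q^{2}\right) = -9 + 2 q^{2}$)
$a{\left(r \right)} = - \frac{r}{2}$
$\left(-48 - 59\right)^{2} + a{\left(H{\left(\frac{1}{13} \right)} \right)} = \left(-48 - 59\right)^{2} - \frac{-9 + 2 \left(\frac{1}{13}\right)^{2}}{2} = \left(-107\right)^{2} - \frac{-9 + \frac{2}{169}}{2} = 11449 - \frac{-9 + 2 \cdot \frac{1}{169}}{2} = 11449 - \frac{-9 + \frac{2}{169}}{2} = 11449 - - \frac{1519}{338} = 11449 + \frac{1519}{338} = \frac{3871281}{338}$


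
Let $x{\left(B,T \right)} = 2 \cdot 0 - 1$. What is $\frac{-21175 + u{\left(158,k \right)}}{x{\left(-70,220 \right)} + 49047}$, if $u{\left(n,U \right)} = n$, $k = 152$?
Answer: $- \frac{21017}{49046} \approx -0.42852$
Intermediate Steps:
$x{\left(B,T \right)} = -1$ ($x{\left(B,T \right)} = 0 - 1 = -1$)
$\frac{-21175 + u{\left(158,k \right)}}{x{\left(-70,220 \right)} + 49047} = \frac{-21175 + 158}{-1 + 49047} = - \frac{21017}{49046}$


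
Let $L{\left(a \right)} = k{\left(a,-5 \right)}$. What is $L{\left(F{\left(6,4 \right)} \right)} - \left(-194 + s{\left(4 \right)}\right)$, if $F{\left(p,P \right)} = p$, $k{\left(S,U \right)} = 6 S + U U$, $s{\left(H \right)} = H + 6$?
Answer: $245$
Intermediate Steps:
$s{\left(H \right)} = 6 + H$
$k{\left(S,U \right)} = U^{2} + 6 S$ ($k{\left(S,U \right)} = 6 S + U^{2} = U^{2} + 6 S$)
$L{\left(a \right)} = 25 + 6 a$ ($L{\left(a \right)} = \left(-5\right)^{2} + 6 a = 25 + 6 a$)
$L{\left(F{\left(6,4 \right)} \right)} - \left(-194 + s{\left(4 \right)}\right) = \left(25 + 6 \cdot 6\right) + \left(194 - \left(6 + 4\right)\right) = \left(25 + 36\right) + \left(194 - 10\right) = 61 + \left(194 - 10\right) = 61 + 184 = 245$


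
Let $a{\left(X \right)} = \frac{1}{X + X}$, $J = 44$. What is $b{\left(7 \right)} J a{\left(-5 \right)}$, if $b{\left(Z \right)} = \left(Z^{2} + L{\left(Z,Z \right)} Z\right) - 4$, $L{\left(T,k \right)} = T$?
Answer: $- \frac{2068}{5} \approx -413.6$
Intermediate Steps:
$b{\left(Z \right)} = -4 + 2 Z^{2}$ ($b{\left(Z \right)} = \left(Z^{2} + Z Z\right) - 4 = \left(Z^{2} + Z^{2}\right) - 4 = 2 Z^{2} - 4 = -4 + 2 Z^{2}$)
$a{\left(X \right)} = \frac{1}{2 X}$
$b{\left(7 \right)} J a{\left(-5 \right)} = \left(-4 + 2 \cdot 7^{2}\right) 44 \frac{1}{2 \left(-5\right)} = \left(-4 + 2 \cdot 49\right) 44 \cdot \frac{1}{2} \left(- \frac{1}{5}\right) = \left(-4 + 98\right) 44 \left(- \frac{1}{10}\right) = 94 \cdot 44 \left(- \frac{1}{10}\right) = 4136 \left(- \frac{1}{10}\right) = - \frac{2068}{5}$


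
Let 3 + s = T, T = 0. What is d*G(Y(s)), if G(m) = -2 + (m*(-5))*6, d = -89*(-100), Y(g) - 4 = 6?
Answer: -2687800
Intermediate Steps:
s = -3 (s = -3 + 0 = -3)
Y(g) = 10 (Y(g) = 4 + 6 = 10)
d = 8900
G(m) = -2 - 30*m (G(m) = -2 - 5*m*6 = -2 - 30*m)
d*G(Y(s)) = 8900*(-2 - 30*10) = 8900*(-2 - 300) = 8900*(-302) = -2687800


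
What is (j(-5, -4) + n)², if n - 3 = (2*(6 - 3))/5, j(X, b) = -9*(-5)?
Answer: 60516/25 ≈ 2420.6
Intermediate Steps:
j(X, b) = 45
n = 21/5 (n = 3 + (2*(6 - 3))/5 = 3 + (2*3)*(⅕) = 3 + 6*(⅕) = 3 + 6/5 = 21/5 ≈ 4.2000)
(j(-5, -4) + n)² = (45 + 21/5)² = (246/5)² = 60516/25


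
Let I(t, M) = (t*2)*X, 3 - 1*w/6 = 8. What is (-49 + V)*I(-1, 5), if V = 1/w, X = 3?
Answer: 1471/5 ≈ 294.20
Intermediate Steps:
w = -30 (w = 18 - 6*8 = 18 - 48 = -30)
I(t, M) = 6*t (I(t, M) = (t*2)*3 = (2*t)*3 = 6*t)
V = -1/30 (V = 1/(-30) = -1/30 ≈ -0.033333)
(-49 + V)*I(-1, 5) = (-49 - 1/30)*(6*(-1)) = -1471/30*(-6) = 1471/5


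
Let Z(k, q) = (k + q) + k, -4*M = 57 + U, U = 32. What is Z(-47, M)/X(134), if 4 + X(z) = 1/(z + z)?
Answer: 10385/357 ≈ 29.090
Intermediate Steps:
M = -89/4 (M = -(57 + 32)/4 = -¼*89 = -89/4 ≈ -22.250)
Z(k, q) = q + 2*k
X(z) = -4 + 1/(2*z) (X(z) = -4 + 1/(z + z) = -4 + 1/(2*z))
Z(-47, M)/X(134) = (-89/4 + 2*(-47))/(-4 + (½)/134) = (-89/4 - 94)/(-4 + (½)*(1/134)) = -465/(4*(-4 + 1/268)) = -465/(4*(-1071/268)) = -465/4*(-268/1071) = 10385/357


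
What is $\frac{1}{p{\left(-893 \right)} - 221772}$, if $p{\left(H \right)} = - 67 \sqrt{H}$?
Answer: $\frac{i}{- 221772 i + 67 \sqrt{893}} \approx -4.5088 \cdot 10^{-6} + 4.0705 \cdot 10^{-8} i$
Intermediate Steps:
$\frac{1}{p{\left(-893 \right)} - 221772} = \frac{1}{- 67 \sqrt{-893} - 221772} = \frac{1}{- 67 i \sqrt{893} - 221772} = \frac{1}{-221772 - 67 i \sqrt{893}}$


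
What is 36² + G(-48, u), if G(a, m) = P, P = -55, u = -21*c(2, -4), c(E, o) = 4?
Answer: 1241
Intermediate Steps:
u = -84 (u = -21*4 = -84)
G(a, m) = -55
36² + G(-48, u) = 36² - 55 = 1296 - 55 = 1241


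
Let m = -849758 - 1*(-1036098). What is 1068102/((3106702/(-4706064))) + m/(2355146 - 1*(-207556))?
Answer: -3220391371240498994/1990387857201 ≈ -1.6180e+6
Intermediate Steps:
m = 186340 (m = -849758 + 1036098 = 186340)
1068102/((3106702/(-4706064))) + m/(2355146 - 1*(-207556)) = 1068102/((3106702/(-4706064))) + 186340/(2355146 - 1*(-207556)) = 1068102/((3106702*(-1/4706064))) + 186340/(2355146 + 207556) = 1068102/(-1553351/2353032) + 186340/2562702 = 1068102*(-2353032/1553351) + 186340*(1/2562702) = -2513278185264/1553351 + 93170/1281351 = -3220391371240498994/1990387857201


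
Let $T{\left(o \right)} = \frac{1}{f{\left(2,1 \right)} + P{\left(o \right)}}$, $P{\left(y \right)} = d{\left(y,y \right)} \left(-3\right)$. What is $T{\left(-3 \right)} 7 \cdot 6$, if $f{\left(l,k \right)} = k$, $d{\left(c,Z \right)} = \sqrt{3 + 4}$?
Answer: $- \frac{21}{31} - \frac{63 \sqrt{7}}{31} \approx -6.0543$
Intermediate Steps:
$d{\left(c,Z \right)} = \sqrt{7}$
$P{\left(y \right)} = - 3 \sqrt{7}$ ($P{\left(y \right)} = \sqrt{7} \left(-3\right) = - 3 \sqrt{7}$)
$T{\left(o \right)} = \frac{1}{1 - 3 \sqrt{7}}$
$T{\left(-3 \right)} 7 \cdot 6 = \left(- \frac{1}{62} - \frac{3 \sqrt{7}}{62}\right) 7 \cdot 6 = \left(- \frac{7}{62} - \frac{21 \sqrt{7}}{62}\right) 6 = - \frac{21}{31} - \frac{63 \sqrt{7}}{31}$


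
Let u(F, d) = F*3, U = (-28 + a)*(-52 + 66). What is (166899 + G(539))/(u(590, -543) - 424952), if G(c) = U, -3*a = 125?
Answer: -497771/1269546 ≈ -0.39209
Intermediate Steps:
a = -125/3 (a = -1/3*125 = -125/3 ≈ -41.667)
U = -2926/3 (U = (-28 - 125/3)*(-52 + 66) = -209/3*14 = -2926/3 ≈ -975.33)
G(c) = -2926/3
u(F, d) = 3*F
(166899 + G(539))/(u(590, -543) - 424952) = (166899 - 2926/3)/(3*590 - 424952) = 497771/(3*(1770 - 424952)) = (497771/3)/(-423182) = (497771/3)*(-1/423182) = -497771/1269546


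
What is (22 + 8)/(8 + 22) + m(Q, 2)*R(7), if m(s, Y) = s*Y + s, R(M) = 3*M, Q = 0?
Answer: 1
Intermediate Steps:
m(s, Y) = s + Y*s (m(s, Y) = Y*s + s = s + Y*s)
(22 + 8)/(8 + 22) + m(Q, 2)*R(7) = (22 + 8)/(8 + 22) + (0*(1 + 2))*(3*7) = 30/30 + (0*3)*21 = 30*(1/30) + 0*21 = 1 + 0 = 1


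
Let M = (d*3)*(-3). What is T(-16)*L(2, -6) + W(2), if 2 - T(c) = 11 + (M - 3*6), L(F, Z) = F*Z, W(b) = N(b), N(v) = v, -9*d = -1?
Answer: -118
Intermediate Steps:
d = 1/9 (d = -1/9*(-1) = 1/9 ≈ 0.11111)
W(b) = b
M = -1 (M = ((1/9)*3)*(-3) = (1/3)*(-3) = -1)
T(c) = 10 (T(c) = 2 - (11 + (-1 - 3*6)) = 2 - (11 + (-1 - 18)) = 2 - (11 - 19) = 2 - 1*(-8) = 2 + 8 = 10)
T(-16)*L(2, -6) + W(2) = 10*(2*(-6)) + 2 = 10*(-12) + 2 = -120 + 2 = -118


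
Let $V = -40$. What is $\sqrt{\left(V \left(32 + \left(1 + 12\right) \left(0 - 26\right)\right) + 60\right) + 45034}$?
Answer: $\sqrt{57334} \approx 239.45$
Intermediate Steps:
$\sqrt{\left(V \left(32 + \left(1 + 12\right) \left(0 - 26\right)\right) + 60\right) + 45034} = \sqrt{\left(- 40 \left(32 + \left(1 + 12\right) \left(0 - 26\right)\right) + 60\right) + 45034} = \sqrt{\left(- 40 \left(32 + 13 \left(-26\right)\right) + 60\right) + 45034} = \sqrt{\left(- 40 \left(32 - 338\right) + 60\right) + 45034} = \sqrt{\left(\left(-40\right) \left(-306\right) + 60\right) + 45034} = \sqrt{\left(12240 + 60\right) + 45034} = \sqrt{12300 + 45034} = \sqrt{57334}$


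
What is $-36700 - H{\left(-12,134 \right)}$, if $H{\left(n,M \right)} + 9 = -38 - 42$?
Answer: $-36611$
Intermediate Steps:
$H{\left(n,M \right)} = -89$ ($H{\left(n,M \right)} = -9 - 80 = -89$)
$-36700 - H{\left(-12,134 \right)} = -36700 - -89 = -36700 + 89 = -36611$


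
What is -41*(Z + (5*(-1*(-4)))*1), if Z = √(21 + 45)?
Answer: -820 - 41*√66 ≈ -1153.1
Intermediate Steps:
Z = √66 ≈ 8.1240
-41*(Z + (5*(-1*(-4)))*1) = -41*(√66 + (5*(-1*(-4)))*1) = -41*(√66 + (5*4)*1) = -41*(√66 + 20*1) = -41*(√66 + 20) = -41*(20 + √66) = -820 - 41*√66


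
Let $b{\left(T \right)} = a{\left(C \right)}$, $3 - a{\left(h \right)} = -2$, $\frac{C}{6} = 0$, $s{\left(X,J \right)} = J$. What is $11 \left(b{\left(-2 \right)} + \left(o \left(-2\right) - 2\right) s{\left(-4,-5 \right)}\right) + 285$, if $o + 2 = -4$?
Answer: $-210$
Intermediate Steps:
$o = -6$ ($o = -2 - 4 = -6$)
$C = 0$ ($C = 6 \cdot 0 = 0$)
$a{\left(h \right)} = 5$ ($a{\left(h \right)} = 3 - -2 = 3 + 2 = 5$)
$b{\left(T \right)} = 5$
$11 \left(b{\left(-2 \right)} + \left(o \left(-2\right) - 2\right) s{\left(-4,-5 \right)}\right) + 285 = 11 \left(5 + \left(\left(-6\right) \left(-2\right) - 2\right) \left(-5\right)\right) + 285 = 11 \left(5 + \left(12 - 2\right) \left(-5\right)\right) + 285 = 11 \left(5 + 10 \left(-5\right)\right) + 285 = 11 \left(5 - 50\right) + 285 = 11 \left(-45\right) + 285 = -495 + 285 = -210$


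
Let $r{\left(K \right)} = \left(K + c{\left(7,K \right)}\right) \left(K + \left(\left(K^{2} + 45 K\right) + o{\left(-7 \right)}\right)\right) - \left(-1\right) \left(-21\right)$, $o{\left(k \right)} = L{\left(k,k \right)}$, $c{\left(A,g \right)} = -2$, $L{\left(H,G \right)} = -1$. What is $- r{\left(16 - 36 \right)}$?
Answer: $-11441$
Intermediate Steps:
$o{\left(k \right)} = -1$
$r{\left(K \right)} = -21 + \left(-2 + K\right) \left(-1 + K^{2} + 46 K\right)$ ($r{\left(K \right)} = \left(K - 2\right) \left(K - \left(1 - K^{2} - 45 K\right)\right) - \left(-1\right) \left(-21\right) = \left(-2 + K\right) \left(K + \left(-1 + K^{2} + 45 K\right)\right) - 21 = \left(-2 + K\right) \left(-1 + K^{2} + 46 K\right) - 21 = -21 + \left(-2 + K\right) \left(-1 + K^{2} + 46 K\right)$)
$- r{\left(16 - 36 \right)} = - (-19 + \left(16 - 36\right)^{3} - 93 \left(16 - 36\right) + 44 \left(16 - 36\right)^{2}) = - (-19 + \left(-20\right)^{3} - -1860 + 44 \left(-20\right)^{2}) = - (-19 - 8000 + 1860 + 44 \cdot 400) = - (-19 - 8000 + 1860 + 17600) = \left(-1\right) 11441 = -11441$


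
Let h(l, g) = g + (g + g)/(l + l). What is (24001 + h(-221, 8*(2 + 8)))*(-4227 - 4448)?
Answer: -46166797175/221 ≈ -2.0890e+8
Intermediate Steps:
h(l, g) = g + g/l (h(l, g) = g + (2*g)/((2*l)) = g + (2*g)*(1/(2*l)) = g + g/l)
(24001 + h(-221, 8*(2 + 8)))*(-4227 - 4448) = (24001 + (8*(2 + 8) + (8*(2 + 8))/(-221)))*(-4227 - 4448) = (24001 + (8*10 + (8*10)*(-1/221)))*(-8675) = (24001 + (80 + 80*(-1/221)))*(-8675) = (24001 + (80 - 80/221))*(-8675) = (24001 + 17600/221)*(-8675) = (5321821/221)*(-8675) = -46166797175/221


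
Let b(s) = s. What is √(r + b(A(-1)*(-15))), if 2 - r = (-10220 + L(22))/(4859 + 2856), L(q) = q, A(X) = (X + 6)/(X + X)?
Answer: √9719063830/15430 ≈ 6.3892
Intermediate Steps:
A(X) = (6 + X)/(2*X) (A(X) = (6 + X)/((2*X)) = (6 + X)*(1/(2*X)) = (6 + X)/(2*X))
r = 25628/7715 (r = 2 - (-10220 + 22)/(4859 + 2856) = 2 - (-10198)/7715 = 2 - 1*(-10198/7715) = 2 + 10198/7715 = 25628/7715 ≈ 3.3218)
√(r + b(A(-1)*(-15))) = √(25628/7715 + ((½)*(6 - 1)/(-1))*(-15)) = √(25628/7715 + ((½)*(-1)*5)*(-15)) = √(25628/7715 - 5/2*(-15)) = √(25628/7715 + 75/2) = √(629881/15430) = √9719063830/15430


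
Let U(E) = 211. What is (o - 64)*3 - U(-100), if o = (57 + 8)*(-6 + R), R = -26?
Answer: -6643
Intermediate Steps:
o = -2080 (o = (57 + 8)*(-6 - 26) = 65*(-32) = -2080)
(o - 64)*3 - U(-100) = (-2080 - 64)*3 - 1*211 = -2144*3 - 211 = -6432 - 211 = -6643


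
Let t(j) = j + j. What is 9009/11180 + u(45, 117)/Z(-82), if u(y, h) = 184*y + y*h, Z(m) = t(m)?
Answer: -1441881/17630 ≈ -81.786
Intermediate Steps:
t(j) = 2*j
Z(m) = 2*m
u(y, h) = 184*y + h*y
9009/11180 + u(45, 117)/Z(-82) = 9009/11180 + (45*(184 + 117))/((2*(-82))) = 9009*(1/11180) + (45*301)/(-164) = 693/860 + 13545*(-1/164) = 693/860 - 13545/164 = -1441881/17630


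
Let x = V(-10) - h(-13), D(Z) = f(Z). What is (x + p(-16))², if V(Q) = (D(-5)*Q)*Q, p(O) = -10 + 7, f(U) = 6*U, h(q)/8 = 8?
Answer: 9406489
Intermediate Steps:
h(q) = 64 (h(q) = 8*8 = 64)
D(Z) = 6*Z
p(O) = -3
V(Q) = -30*Q² (V(Q) = ((6*(-5))*Q)*Q = (-30*Q)*Q = -30*Q²)
x = -3064 (x = -30*(-10)² - 1*64 = -30*100 - 64 = -3000 - 64 = -3064)
(x + p(-16))² = (-3064 - 3)² = (-3067)² = 9406489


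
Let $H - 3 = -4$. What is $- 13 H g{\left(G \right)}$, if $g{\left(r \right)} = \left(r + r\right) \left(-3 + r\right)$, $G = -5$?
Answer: $1040$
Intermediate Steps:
$H = -1$ ($H = 3 - 4 = -1$)
$g{\left(r \right)} = 2 r \left(-3 + r\right)$
$- 13 H g{\left(G \right)} = \left(-13\right) \left(-1\right) 2 \left(-5\right) \left(-3 - 5\right) = 13 \cdot 2 \left(-5\right) \left(-8\right) = 13 \cdot 80 = 1040$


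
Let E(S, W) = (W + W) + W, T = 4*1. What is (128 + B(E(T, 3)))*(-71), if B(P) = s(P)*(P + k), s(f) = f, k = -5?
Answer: -11644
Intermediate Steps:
T = 4
E(S, W) = 3*W (E(S, W) = 2*W + W = 3*W)
B(P) = P*(-5 + P) (B(P) = P*(P - 5) = P*(-5 + P))
(128 + B(E(T, 3)))*(-71) = (128 + (3*3)*(-5 + 3*3))*(-71) = (128 + 9*(-5 + 9))*(-71) = (128 + 9*4)*(-71) = (128 + 36)*(-71) = 164*(-71) = -11644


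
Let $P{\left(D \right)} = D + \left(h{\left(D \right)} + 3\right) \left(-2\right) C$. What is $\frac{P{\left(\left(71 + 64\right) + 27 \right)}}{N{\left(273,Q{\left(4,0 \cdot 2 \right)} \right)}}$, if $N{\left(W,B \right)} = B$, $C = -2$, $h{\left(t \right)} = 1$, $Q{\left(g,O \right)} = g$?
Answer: $\frac{89}{2} \approx 44.5$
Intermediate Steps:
$P{\left(D \right)} = 16 + D$ ($P{\left(D \right)} = D + \left(1 + 3\right) \left(-2\right) \left(-2\right) = D + 4 \left(-2\right) \left(-2\right) = D - -16 = D + 16 = 16 + D$)
$\frac{P{\left(\left(71 + 64\right) + 27 \right)}}{N{\left(273,Q{\left(4,0 \cdot 2 \right)} \right)}} = \frac{16 + \left(\left(71 + 64\right) + 27\right)}{4} = \left(16 + \left(135 + 27\right)\right) \frac{1}{4} = \left(16 + 162\right) \frac{1}{4} = 178 \cdot \frac{1}{4} = \frac{89}{2}$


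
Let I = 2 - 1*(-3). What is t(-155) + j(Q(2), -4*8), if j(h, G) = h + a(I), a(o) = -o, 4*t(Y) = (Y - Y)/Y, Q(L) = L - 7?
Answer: -10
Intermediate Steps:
I = 5 (I = 2 + 3 = 5)
Q(L) = -7 + L
t(Y) = 0 (t(Y) = ((Y - Y)/Y)/4 = (0/Y)/4 = (¼)*0 = 0)
j(h, G) = -5 + h (j(h, G) = h - 1*5 = h - 5 = -5 + h)
t(-155) + j(Q(2), -4*8) = 0 + (-5 + (-7 + 2)) = 0 + (-5 - 5) = 0 - 10 = -10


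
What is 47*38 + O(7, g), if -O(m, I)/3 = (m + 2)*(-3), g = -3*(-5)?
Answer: 1867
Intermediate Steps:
g = 15
O(m, I) = 18 + 9*m (O(m, I) = -3*(m + 2)*(-3) = -3*(2 + m)*(-3) = -3*(-6 - 3*m) = 18 + 9*m)
47*38 + O(7, g) = 47*38 + (18 + 9*7) = 1786 + (18 + 63) = 1786 + 81 = 1867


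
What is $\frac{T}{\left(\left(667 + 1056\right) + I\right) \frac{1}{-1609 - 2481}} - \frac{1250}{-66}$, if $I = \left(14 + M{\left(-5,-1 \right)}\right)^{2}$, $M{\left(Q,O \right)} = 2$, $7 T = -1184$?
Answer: $\frac{168462605}{457149} \approx 368.51$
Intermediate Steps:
$T = - \frac{1184}{7}$ ($T = \frac{1}{7} \left(-1184\right) = - \frac{1184}{7} \approx -169.14$)
$I = 256$ ($I = \left(14 + 2\right)^{2} = 16^{2} = 256$)
$\frac{T}{\left(\left(667 + 1056\right) + I\right) \frac{1}{-1609 - 2481}} - \frac{1250}{-66} = - \frac{1184}{7 \frac{\left(667 + 1056\right) + 256}{-1609 - 2481}} - \frac{1250}{-66} = - \frac{1184}{7 \frac{1723 + 256}{-4090}} - - \frac{625}{33} = - \frac{1184}{7 \cdot 1979 \left(- \frac{1}{4090}\right)} + \frac{625}{33} = - \frac{1184}{7 \left(- \frac{1979}{4090}\right)} + \frac{625}{33} = \left(- \frac{1184}{7}\right) \left(- \frac{4090}{1979}\right) + \frac{625}{33} = \frac{4842560}{13853} + \frac{625}{33} = \frac{168462605}{457149}$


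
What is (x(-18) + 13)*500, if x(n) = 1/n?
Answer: 58250/9 ≈ 6472.2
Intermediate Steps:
(x(-18) + 13)*500 = (1/(-18) + 13)*500 = (-1/18 + 13)*500 = (233/18)*500 = 58250/9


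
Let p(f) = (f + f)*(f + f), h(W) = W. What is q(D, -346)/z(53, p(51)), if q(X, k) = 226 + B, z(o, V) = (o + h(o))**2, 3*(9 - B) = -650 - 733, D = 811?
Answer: 174/2809 ≈ 0.061944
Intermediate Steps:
B = 470 (B = 9 - (-650 - 733)/3 = 9 - 1/3*(-1383) = 9 + 461 = 470)
p(f) = 4*f**2 (p(f) = (2*f)*(2*f) = 4*f**2)
z(o, V) = 4*o**2 (z(o, V) = (o + o)**2 = (2*o)**2 = 4*o**2)
q(X, k) = 696 (q(X, k) = 226 + 470 = 696)
q(D, -346)/z(53, p(51)) = 696/((4*53**2)) = 696/((4*2809)) = 696/11236 = 696*(1/11236) = 174/2809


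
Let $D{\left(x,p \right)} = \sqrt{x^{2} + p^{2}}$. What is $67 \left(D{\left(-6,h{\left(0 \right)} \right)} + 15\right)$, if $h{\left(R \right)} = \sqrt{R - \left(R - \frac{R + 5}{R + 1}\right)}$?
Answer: $1005 + 67 \sqrt{41} \approx 1434.0$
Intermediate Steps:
$h{\left(R \right)} = \sqrt{\frac{5 + R}{1 + R}}$ ($h{\left(R \right)} = \sqrt{R - \left(R - \frac{5 + R}{1 + R}\right)} = \sqrt{\frac{5 + R}{1 + R}}$)
$D{\left(x,p \right)} = \sqrt{p^{2} + x^{2}}$
$67 \left(D{\left(-6,h{\left(0 \right)} \right)} + 15\right) = 67 \left(\sqrt{\left(\sqrt{\frac{5 + 0}{1 + 0}}\right)^{2} + \left(-6\right)^{2}} + 15\right) = 67 \left(\sqrt{\left(\sqrt{1^{-1} \cdot 5}\right)^{2} + 36} + 15\right) = 67 \left(\sqrt{\left(\sqrt{1 \cdot 5}\right)^{2} + 36} + 15\right) = 67 \left(\sqrt{\left(\sqrt{5}\right)^{2} + 36} + 15\right) = 67 \left(\sqrt{5 + 36} + 15\right) = 67 \left(\sqrt{41} + 15\right) = 67 \left(15 + \sqrt{41}\right) = 1005 + 67 \sqrt{41}$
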